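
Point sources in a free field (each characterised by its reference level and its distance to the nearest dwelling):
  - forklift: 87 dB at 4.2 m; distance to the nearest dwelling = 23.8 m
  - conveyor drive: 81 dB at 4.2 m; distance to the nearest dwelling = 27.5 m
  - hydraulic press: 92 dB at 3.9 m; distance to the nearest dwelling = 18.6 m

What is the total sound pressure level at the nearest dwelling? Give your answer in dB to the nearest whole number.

Propagate each source to the receiver with L = L_ref − 20·log₁₀(r/r_ref), then add intensities.
forklift: 87 − 20·log₁₀(23.8/4.2) = 87 − 15.07 = 71.93 dB.
conveyor drive: 81 − 20·log₁₀(27.5/4.2) = 81 − 16.32 = 64.68 dB.
hydraulic press: 92 − 20·log₁₀(18.6/3.9) = 92 − 13.57 = 78.43 dB.
Σ 10^(L/10) = 8.822e+07 → L_total = 10·log₁₀(8.822e+07) = 79.46 dB.

79 dB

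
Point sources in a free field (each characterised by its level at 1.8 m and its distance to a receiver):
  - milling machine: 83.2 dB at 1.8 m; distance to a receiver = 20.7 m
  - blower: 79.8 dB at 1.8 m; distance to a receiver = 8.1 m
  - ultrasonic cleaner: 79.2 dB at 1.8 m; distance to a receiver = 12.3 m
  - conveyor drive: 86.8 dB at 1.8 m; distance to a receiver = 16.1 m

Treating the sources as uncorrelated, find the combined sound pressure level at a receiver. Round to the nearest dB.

71 dB

Apply inverse-square spreading to bring every level to the receiver, then sum 10^(L/10).
milling machine: 83.2 − 20·log₁₀(20.7/1.8) = 83.2 − 21.21 = 61.99 dB.
blower: 79.8 − 20·log₁₀(8.1/1.8) = 79.8 − 13.06 = 66.74 dB.
ultrasonic cleaner: 79.2 − 20·log₁₀(12.3/1.8) = 79.2 − 16.69 = 62.51 dB.
conveyor drive: 86.8 − 20·log₁₀(16.1/1.8) = 86.8 − 19.03 = 67.77 dB.
Σ 10^(L/10) = 1.406e+07 → L_total = 10·log₁₀(1.406e+07) = 71.48 dB.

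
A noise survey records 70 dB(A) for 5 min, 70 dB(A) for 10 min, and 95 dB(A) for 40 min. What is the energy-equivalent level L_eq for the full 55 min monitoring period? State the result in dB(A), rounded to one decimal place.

93.6 dB(A)

Weight each interval's intensity by its duration and average over T = 55 min:
Σ tᵢ·10^(Lᵢ/10) = 5·10^(70/10) + 10·10^(70/10) + 40·10^(95/10) = 1.266e+11.
L_eq = 10·log₁₀(1.266e+11/55) = 93.62 dB(A).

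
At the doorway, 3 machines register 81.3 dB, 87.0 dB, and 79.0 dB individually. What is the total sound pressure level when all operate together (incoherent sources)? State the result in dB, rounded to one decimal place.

For uncorrelated sources the intensities add, so convert each level to linear form, sum, and take 10·log₁₀ of the total.
Σ 10^(L/10) = 10^(81.3/10) + 10^(87.0/10) + 10^(79.0/10) = 7.155e+08.
L_total = 10·log₁₀(7.155e+08) = 88.55 dB.

88.5 dB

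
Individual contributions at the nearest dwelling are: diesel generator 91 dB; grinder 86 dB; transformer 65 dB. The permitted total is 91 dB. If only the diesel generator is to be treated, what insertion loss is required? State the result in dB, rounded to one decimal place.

1.7 dB

Fixed contribution from the other sources: Σ 10^(L/10) = 10^(86/10) + 10^(65/10) = 4.013e+08 (86.03 dB).
The limit corresponds to 10^(91/10) = 1.259e+09; subtracting the fixed part leaves 8.577e+08 for the diesel generator, i.e. 89.33 dB.
So the diesel generator must be reduced from 91 to 89.33 dB: IL = 1.67 dB.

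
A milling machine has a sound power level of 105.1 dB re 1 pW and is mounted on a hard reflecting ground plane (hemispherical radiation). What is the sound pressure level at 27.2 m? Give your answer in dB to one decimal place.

68.4 dB

L_p = L_w − 10·log₁₀(2π·r²) with r = 27.2 m.
2π·r² = 4649 m², 10·log₁₀ of that is 36.673 dB.
L_p = 105.1 − 36.673 = 68.43 dB.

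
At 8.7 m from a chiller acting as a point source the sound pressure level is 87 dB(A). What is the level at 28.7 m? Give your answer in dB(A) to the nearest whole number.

77 dB(A)

Spherical spreading from a point source gives a 20·log₁₀(r₂/r₁) drop.
L₂ = 87 − 20·log₁₀(28.7/8.7) = 87 − 10.367 = 76.63 dB(A).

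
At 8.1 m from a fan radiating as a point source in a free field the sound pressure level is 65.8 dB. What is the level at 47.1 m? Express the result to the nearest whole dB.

51 dB

Point-source attenuation: ΔL = 20·log₁₀(r₂/r₁) = 20·log₁₀(47.1/8.1) = 15.291 dB.
L₂ = 65.8 − 20·log₁₀(47.1/8.1) = 65.8 − 15.291 = 50.51 dB.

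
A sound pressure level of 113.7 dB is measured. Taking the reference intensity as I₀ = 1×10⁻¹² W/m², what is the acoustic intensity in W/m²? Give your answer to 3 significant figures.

I/I₀ = 10^(113.7/10) = 2.344e+11, so I = 2.344e+11 × 10⁻¹² W/m².

0.234 W/m²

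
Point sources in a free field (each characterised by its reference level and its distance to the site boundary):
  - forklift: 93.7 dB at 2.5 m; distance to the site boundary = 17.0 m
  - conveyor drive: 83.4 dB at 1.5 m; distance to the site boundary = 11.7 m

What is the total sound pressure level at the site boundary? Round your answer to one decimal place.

First find each source's level at the receiver (point-source: −20·log₁₀(r/r_ref)), then combine on an intensity basis.
forklift: 93.7 − 20·log₁₀(17.0/2.5) = 93.7 − 16.65 = 77.05 dB.
conveyor drive: 83.4 − 20·log₁₀(11.7/1.5) = 83.4 − 17.84 = 65.56 dB.
Σ 10^(L/10) = 5.429e+07 → L_total = 10·log₁₀(5.429e+07) = 77.35 dB.

77.3 dB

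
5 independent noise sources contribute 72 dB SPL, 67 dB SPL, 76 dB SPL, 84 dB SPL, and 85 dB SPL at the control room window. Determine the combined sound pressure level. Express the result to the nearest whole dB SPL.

Incoherent sources combine by intensity addition: L_total = 10·log₁₀(Σ 10^(L_i/10)).
Σ 10^(L/10) = 10^(72/10) + 10^(67/10) + 10^(76/10) + 10^(84/10) + 10^(85/10) = 6.281e+08.
L_total = 10·log₁₀(6.281e+08) = 87.98 dB SPL.

88 dB SPL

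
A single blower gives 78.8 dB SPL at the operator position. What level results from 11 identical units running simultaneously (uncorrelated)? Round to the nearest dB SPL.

89 dB SPL

L_total = L₁ + 10·log₁₀ N for N identical incoherent sources.
L_total = 78.8 + 10·log₁₀(11) = 78.8 + 10.414 = 89.21 dB SPL.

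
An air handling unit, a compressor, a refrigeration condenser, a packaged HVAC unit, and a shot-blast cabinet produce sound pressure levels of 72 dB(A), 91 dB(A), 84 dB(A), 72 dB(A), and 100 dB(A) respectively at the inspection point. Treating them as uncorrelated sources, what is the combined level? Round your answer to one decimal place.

For uncorrelated sources the intensities add, so convert each level to linear form, sum, and take 10·log₁₀ of the total.
Σ 10^(L/10) = 10^(72/10) + 10^(91/10) + 10^(84/10) + 10^(72/10) + 10^(100/10) = 1.154e+10.
L_total = 10·log₁₀(1.154e+10) = 100.62 dB(A).

100.6 dB(A)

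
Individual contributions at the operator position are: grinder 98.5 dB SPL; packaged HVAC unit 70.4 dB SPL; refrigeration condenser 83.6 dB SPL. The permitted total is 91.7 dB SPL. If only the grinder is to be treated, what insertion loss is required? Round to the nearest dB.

Fixed contribution from the other sources: Σ 10^(L/10) = 10^(70.4/10) + 10^(83.6/10) = 2.401e+08 (83.80 dB SPL).
The limit corresponds to 10^(91.7/10) = 1.479e+09; subtracting the fixed part leaves 1.239e+09 for the grinder, i.e. 90.93 dB SPL.
Required insertion loss = 98.5 − 90.93 = 7.57 dB.

8 dB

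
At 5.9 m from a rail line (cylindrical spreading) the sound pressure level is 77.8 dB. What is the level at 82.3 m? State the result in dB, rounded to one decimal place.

Cylindrical spreading from a line source gives a 10·log₁₀(r₂/r₁) drop.
L₂ = 77.8 − 10·log₁₀(82.3/5.9) = 77.8 − 11.445 = 66.35 dB.

66.4 dB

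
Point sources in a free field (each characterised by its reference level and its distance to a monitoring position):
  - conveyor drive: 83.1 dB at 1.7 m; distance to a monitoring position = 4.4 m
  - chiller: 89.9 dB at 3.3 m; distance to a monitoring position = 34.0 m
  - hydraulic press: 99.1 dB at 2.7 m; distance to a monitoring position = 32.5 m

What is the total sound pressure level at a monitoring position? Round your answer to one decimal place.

79.8 dB

First find each source's level at the receiver (point-source: −20·log₁₀(r/r_ref)), then combine on an intensity basis.
conveyor drive: 83.1 − 20·log₁₀(4.4/1.7) = 83.1 − 8.26 = 74.84 dB.
chiller: 89.9 − 20·log₁₀(34.0/3.3) = 89.9 − 20.26 = 69.64 dB.
hydraulic press: 99.1 − 20·log₁₀(32.5/2.7) = 99.1 − 21.61 = 77.49 dB.
Σ 10^(L/10) = 9.578e+07 → L_total = 10·log₁₀(9.578e+07) = 79.81 dB.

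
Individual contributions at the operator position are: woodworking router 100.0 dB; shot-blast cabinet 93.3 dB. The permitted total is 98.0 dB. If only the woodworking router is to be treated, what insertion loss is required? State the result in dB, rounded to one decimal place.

3.8 dB

Everything except the woodworking router sums to 10^(93.3/10) = 2.138e+09 in linear terms, 93.30 dB.
The limit corresponds to 10^(98.0/10) = 6.310e+09; subtracting the fixed part leaves 4.172e+09 for the woodworking router, i.e. 96.20 dB.
Required insertion loss = 100.0 − 96.20 = 3.80 dB.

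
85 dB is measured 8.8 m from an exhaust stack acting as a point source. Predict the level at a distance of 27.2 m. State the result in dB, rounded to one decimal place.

Point-source attenuation: ΔL = 20·log₁₀(r₂/r₁) = 20·log₁₀(27.2/8.8) = 9.802 dB.
L₂ = 85 − 20·log₁₀(27.2/8.8) = 85 − 9.802 = 75.20 dB.

75.2 dB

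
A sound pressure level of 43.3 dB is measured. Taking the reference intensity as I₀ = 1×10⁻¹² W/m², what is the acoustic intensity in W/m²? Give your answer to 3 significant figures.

I/I₀ = 10^(43.3/10) = 2.138e+04, so I = 2.138e+04 × 10⁻¹² W/m².

2.14e-08 W/m²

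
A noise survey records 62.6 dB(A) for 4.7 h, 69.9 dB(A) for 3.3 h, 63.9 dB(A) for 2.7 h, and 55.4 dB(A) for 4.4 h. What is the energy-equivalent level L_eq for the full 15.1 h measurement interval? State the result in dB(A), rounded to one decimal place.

65.1 dB(A)

The energy average is taken in the linear domain: L_eq = 10·log₁₀[(Σ tᵢ·10^(Lᵢ/10))/T], T = 15.1 h.
Σ tᵢ·10^(Lᵢ/10) = 4.7·10^(62.6/10) + 3.3·10^(69.9/10) + 2.7·10^(63.9/10) + 4.4·10^(55.4/10) = 4.895e+07.
L_eq = 10·log₁₀(4.895e+07/15.1) = 65.11 dB(A).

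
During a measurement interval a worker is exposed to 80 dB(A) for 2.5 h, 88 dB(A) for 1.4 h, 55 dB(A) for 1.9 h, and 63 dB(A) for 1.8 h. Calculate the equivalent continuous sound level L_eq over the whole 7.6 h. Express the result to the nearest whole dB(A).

82 dB(A)

The energy average is taken in the linear domain: L_eq = 10·log₁₀[(Σ tᵢ·10^(Lᵢ/10))/T], T = 7.6 h.
Σ tᵢ·10^(Lᵢ/10) = 2.5·10^(80/10) + 1.4·10^(88/10) + 1.9·10^(55/10) + 1.8·10^(63/10) = 1.138e+09.
L_eq = 10·log₁₀(1.138e+09/7.6) = 81.75 dB(A).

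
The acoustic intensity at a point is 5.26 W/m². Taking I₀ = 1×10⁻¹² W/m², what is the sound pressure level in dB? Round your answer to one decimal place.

127.2 dB

I/I₀ = 5.26/10⁻¹² = 5.26×10^12, and L = 10·log₁₀(I/I₀).
L = 10·(0.7210 + 12) = 127.21 dB.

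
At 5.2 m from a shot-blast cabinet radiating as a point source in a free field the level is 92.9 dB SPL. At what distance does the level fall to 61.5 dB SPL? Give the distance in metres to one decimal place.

The 31.4 dB drop corresponds to a distance ratio of 10^(31.4/20) for a point source.
r₂ = 5.2·10^((92.9−61.5)/20) = 5.2·10^(31.4/20) = 193.20 m.

193.2 m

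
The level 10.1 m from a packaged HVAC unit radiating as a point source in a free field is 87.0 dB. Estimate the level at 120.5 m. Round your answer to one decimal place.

65.5 dB

For a point source, L₂ = L₁ − 20·log₁₀(r₂/r₁).
L₂ = 87.0 − 20·log₁₀(120.5/10.1) = 87.0 − 21.533 = 65.47 dB.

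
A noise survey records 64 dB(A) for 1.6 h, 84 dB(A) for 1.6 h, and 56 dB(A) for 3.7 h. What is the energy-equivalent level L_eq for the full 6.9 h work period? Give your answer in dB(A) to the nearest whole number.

The energy average is taken in the linear domain: L_eq = 10·log₁₀[(Σ tᵢ·10^(Lᵢ/10))/T], T = 6.9 h.
Σ tᵢ·10^(Lᵢ/10) = 1.6·10^(64/10) + 1.6·10^(84/10) + 3.7·10^(56/10) = 4.074e+08.
L_eq = 10·log₁₀(4.074e+08/6.9) = 77.71 dB(A).

78 dB(A)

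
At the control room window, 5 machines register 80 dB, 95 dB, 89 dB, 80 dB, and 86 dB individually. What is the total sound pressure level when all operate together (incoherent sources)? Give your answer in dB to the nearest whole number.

Incoherent sources combine by intensity addition: L_total = 10·log₁₀(Σ 10^(L_i/10)).
Σ 10^(L/10) = 10^(80/10) + 10^(95/10) + 10^(89/10) + 10^(80/10) + 10^(86/10) = 4.555e+09.
L_total = 10·log₁₀(4.555e+09) = 96.58 dB.

97 dB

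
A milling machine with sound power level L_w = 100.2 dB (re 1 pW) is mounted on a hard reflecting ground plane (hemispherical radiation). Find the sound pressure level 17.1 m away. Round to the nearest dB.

The power spreads over a hemisphere of area 2π·r², so L_p = L_w − 10·log₁₀(2π·r²).
2π·r² = 1837 m², 10·log₁₀ of that is 32.642 dB.
L_p = 100.2 − 32.642 = 67.56 dB.

68 dB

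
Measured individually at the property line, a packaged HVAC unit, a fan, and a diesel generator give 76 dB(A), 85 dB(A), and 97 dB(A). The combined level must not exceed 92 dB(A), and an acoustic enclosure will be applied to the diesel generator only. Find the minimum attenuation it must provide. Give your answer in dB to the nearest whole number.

The untreated sources together contribute 10^(76/10) + 10^(85/10) = 3.560e+08, i.e. 85.51 dB(A).
To meet 92 dB(A) overall, the treated diesel generator may contribute at most 10^(92/10) − 3.560e+08 = 1.229e+09, i.e. 90.90 dB(A).
So the diesel generator must be reduced from 97 to 90.90 dB(A): IL = 6.10 dB.

6 dB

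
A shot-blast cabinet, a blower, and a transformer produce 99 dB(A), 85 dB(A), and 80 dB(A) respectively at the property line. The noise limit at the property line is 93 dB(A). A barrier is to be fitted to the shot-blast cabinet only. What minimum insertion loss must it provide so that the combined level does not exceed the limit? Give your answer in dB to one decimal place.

7.0 dB

The untreated sources together contribute 10^(85/10) + 10^(80/10) = 4.162e+08, i.e. 86.19 dB(A).
To meet 93 dB(A) overall, the treated shot-blast cabinet may contribute at most 10^(93/10) − 4.162e+08 = 1.579e+09, i.e. 91.98 dB(A).
So the shot-blast cabinet must be reduced from 99 to 91.98 dB(A): IL = 7.02 dB.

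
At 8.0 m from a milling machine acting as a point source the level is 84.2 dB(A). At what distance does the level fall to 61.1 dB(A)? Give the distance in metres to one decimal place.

114.3 m

Point-source spreading drops the level by 20·log₁₀(r₂/r₁); inverting, r₂/r₁ = 10^(ΔL/20).
r₂ = 8.0·10^((84.2−61.1)/20) = 8.0·10^(23.1/20) = 114.31 m.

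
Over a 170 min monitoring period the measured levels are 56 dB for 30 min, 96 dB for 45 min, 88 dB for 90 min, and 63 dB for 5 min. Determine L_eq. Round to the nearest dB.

Weight each interval's intensity by its duration and average over T = 170 min:
Σ tᵢ·10^(Lᵢ/10) = 30·10^(56/10) + 45·10^(96/10) + 90·10^(88/10) + 5·10^(63/10) = 2.360e+11.
L_eq = 10·log₁₀(2.360e+11/170) = 91.42 dB.

91 dB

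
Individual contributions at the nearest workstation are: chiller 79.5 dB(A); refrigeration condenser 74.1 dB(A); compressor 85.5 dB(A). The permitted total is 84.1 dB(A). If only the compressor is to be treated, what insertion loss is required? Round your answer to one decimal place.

4.0 dB

Everything except the compressor sums to 10^(79.5/10) + 10^(74.1/10) = 1.148e+08 in linear terms, 80.60 dB(A).
To meet 84.1 dB(A) overall, the treated compressor may contribute at most 10^(84.1/10) − 1.148e+08 = 1.422e+08, i.e. 81.53 dB(A).
So the compressor must be reduced from 85.5 to 81.53 dB(A): IL = 3.97 dB.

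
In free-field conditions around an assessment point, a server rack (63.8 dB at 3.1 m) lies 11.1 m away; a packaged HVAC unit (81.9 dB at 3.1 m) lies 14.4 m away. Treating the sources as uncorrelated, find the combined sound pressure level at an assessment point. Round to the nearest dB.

69 dB

Propagate each source to the receiver with L = L_ref − 20·log₁₀(r/r_ref), then add intensities.
server rack: 63.8 − 20·log₁₀(11.1/3.1) = 63.8 − 11.08 = 52.72 dB.
packaged HVAC unit: 81.9 − 20·log₁₀(14.4/3.1) = 81.9 − 13.34 = 68.56 dB.
Σ 10^(L/10) = 7.365e+06 → L_total = 10·log₁₀(7.365e+06) = 68.67 dB.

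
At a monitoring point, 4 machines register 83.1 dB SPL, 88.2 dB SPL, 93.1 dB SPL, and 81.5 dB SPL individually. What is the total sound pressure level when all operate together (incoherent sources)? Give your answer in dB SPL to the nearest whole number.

Incoherent sources combine by intensity addition: L_total = 10·log₁₀(Σ 10^(L_i/10)).
Σ 10^(L/10) = 10^(83.1/10) + 10^(88.2/10) + 10^(93.1/10) + 10^(81.5/10) = 3.048e+09.
L_total = 10·log₁₀(3.048e+09) = 94.84 dB SPL.

95 dB SPL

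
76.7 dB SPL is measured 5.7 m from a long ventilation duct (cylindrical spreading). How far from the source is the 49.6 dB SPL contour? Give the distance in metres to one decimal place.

For a line source L₁ − L₂ = 10·log₁₀(r₂/r₁), so r₂ = r₁·10^((L₁−L₂)/10).
r₂ = 5.7·10^((76.7−49.6)/10) = 5.7·10^(27.1/10) = 2923.31 m.

2923.3 m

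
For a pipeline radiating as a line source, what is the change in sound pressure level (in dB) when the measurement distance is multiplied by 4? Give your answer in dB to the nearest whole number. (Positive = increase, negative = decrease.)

With cylindrical spreading the level changes by −10·log₁₀(r₂/r₁).
ΔL = −10·log₁₀(4) = -6.02 dB.

-6 dB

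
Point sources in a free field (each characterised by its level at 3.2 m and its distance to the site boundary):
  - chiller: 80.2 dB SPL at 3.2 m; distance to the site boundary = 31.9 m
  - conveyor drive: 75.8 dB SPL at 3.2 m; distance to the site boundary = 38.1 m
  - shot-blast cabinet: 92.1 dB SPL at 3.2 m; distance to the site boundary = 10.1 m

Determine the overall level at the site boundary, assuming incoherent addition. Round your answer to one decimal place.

Propagate each source to the receiver with L = L_ref − 20·log₁₀(r/r_ref), then add intensities.
chiller: 80.2 − 20·log₁₀(31.9/3.2) = 80.2 − 19.97 = 60.23 dB SPL.
conveyor drive: 75.8 − 20·log₁₀(38.1/3.2) = 75.8 − 21.52 = 54.28 dB SPL.
shot-blast cabinet: 92.1 − 20·log₁₀(10.1/3.2) = 92.1 − 9.98 = 82.12 dB SPL.
Σ 10^(L/10) = 1.641e+08 → L_total = 10·log₁₀(1.641e+08) = 82.15 dB SPL.

82.2 dB SPL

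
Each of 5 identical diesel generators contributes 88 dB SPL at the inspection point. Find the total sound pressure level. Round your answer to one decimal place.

N identical incoherent sources raise the level by 10·log₁₀ N.
L_total = 88 + 10·log₁₀(5) = 88 + 6.990 = 94.99 dB SPL.

95.0 dB SPL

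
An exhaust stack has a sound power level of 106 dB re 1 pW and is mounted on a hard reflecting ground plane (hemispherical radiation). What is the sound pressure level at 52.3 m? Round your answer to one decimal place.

63.6 dB

Free-field hemispherical radiation: L_p = L_w − 10·log₁₀(2π·r²), r = 52.3 m.
2π·r² = 1.719e+04 m², 10·log₁₀ of that is 42.352 dB.
L_p = 106 − 42.352 = 63.65 dB.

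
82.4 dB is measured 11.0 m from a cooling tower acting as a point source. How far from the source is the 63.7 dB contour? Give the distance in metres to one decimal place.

The 18.7 dB drop corresponds to a distance ratio of 10^(18.7/20) for a point source.
r₂ = 11.0·10^((82.4−63.7)/20) = 11.0·10^(18.7/20) = 94.71 m.

94.7 m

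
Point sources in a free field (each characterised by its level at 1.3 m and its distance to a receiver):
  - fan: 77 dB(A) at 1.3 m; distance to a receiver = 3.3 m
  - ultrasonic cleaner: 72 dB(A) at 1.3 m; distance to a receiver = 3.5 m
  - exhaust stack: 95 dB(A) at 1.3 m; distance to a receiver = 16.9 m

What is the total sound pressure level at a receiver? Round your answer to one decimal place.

Propagate each source to the receiver with L = L_ref − 20·log₁₀(r/r_ref), then add intensities.
fan: 77 − 20·log₁₀(3.3/1.3) = 77 − 8.09 = 68.91 dB(A).
ultrasonic cleaner: 72 − 20·log₁₀(3.5/1.3) = 72 − 8.60 = 63.40 dB(A).
exhaust stack: 95 − 20·log₁₀(16.9/1.3) = 95 − 22.28 = 72.72 dB(A).
Σ 10^(L/10) = 2.868e+07 → L_total = 10·log₁₀(2.868e+07) = 74.58 dB(A).

74.6 dB(A)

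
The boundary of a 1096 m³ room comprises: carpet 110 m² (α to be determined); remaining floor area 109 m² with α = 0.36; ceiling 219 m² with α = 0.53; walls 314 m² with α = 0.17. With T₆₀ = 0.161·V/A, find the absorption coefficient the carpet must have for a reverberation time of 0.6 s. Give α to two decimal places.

0.78

From T₆₀ = 0.161·V/A, the target T₆₀ = 0.6 s needs A = 0.161·1096/0.6 = 294.09 m².
Absorption from the other surfaces = 109·0.36 + 219·0.53 + 314·0.17 = 208.69 m², so the carpet must supply 85.40 m² over 110 m².
α = 85.40/110 = 0.776.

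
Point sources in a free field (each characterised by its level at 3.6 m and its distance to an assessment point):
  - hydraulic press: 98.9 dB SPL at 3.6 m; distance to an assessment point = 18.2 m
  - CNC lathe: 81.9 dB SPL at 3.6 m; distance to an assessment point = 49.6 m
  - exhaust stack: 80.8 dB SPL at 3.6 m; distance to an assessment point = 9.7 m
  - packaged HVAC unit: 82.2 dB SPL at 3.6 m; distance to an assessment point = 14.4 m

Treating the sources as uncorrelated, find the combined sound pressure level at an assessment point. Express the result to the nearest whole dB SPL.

85 dB SPL

Apply inverse-square spreading to bring every level to the receiver, then sum 10^(L/10).
hydraulic press: 98.9 − 20·log₁₀(18.2/3.6) = 98.9 − 14.08 = 84.82 dB SPL.
CNC lathe: 81.9 − 20·log₁₀(49.6/3.6) = 81.9 − 22.78 = 59.12 dB SPL.
exhaust stack: 80.8 − 20·log₁₀(9.7/3.6) = 80.8 − 8.61 = 72.19 dB SPL.
packaged HVAC unit: 82.2 − 20·log₁₀(14.4/3.6) = 82.2 − 12.04 = 70.16 dB SPL.
Σ 10^(L/10) = 3.315e+08 → L_total = 10·log₁₀(3.315e+08) = 85.20 dB SPL.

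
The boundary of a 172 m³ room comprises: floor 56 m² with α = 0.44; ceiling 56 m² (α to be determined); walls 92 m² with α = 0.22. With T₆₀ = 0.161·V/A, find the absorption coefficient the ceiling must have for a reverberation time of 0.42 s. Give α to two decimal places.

Required total absorption A = 0.161·172/0.42 = 65.93 m².
Absorption from the other surfaces = 56·0.44 + 92·0.22 = 44.88 m², so the ceiling must supply 21.05 m² over 56 m².
α = 21.05/56 = 0.376.

0.38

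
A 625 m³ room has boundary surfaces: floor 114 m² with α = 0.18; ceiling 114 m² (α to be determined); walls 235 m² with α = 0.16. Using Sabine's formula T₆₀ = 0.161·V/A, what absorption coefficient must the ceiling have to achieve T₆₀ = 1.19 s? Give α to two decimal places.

0.23

A = 0.161·V/T₆₀ = 0.161·625/1.19 = 84.56 m² sabins.
Absorption from the other surfaces = 114·0.18 + 235·0.16 = 58.12 m², so the ceiling must supply 26.44 m² over 114 m².
α = 26.44/114 = 0.232.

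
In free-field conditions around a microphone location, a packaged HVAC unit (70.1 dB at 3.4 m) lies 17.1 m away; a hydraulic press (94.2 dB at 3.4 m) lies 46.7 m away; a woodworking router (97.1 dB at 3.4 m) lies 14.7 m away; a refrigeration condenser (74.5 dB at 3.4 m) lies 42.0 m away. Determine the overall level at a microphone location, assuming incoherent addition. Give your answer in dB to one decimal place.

84.6 dB

Propagate each source to the receiver with L = L_ref − 20·log₁₀(r/r_ref), then add intensities.
packaged HVAC unit: 70.1 − 20·log₁₀(17.1/3.4) = 70.1 − 14.03 = 56.07 dB.
hydraulic press: 94.2 − 20·log₁₀(46.7/3.4) = 94.2 − 22.76 = 71.44 dB.
woodworking router: 97.1 − 20·log₁₀(14.7/3.4) = 97.1 − 12.72 = 84.38 dB.
refrigeration condenser: 74.5 − 20·log₁₀(42.0/3.4) = 74.5 − 21.84 = 52.66 dB.
Σ 10^(L/10) = 2.889e+08 → L_total = 10·log₁₀(2.889e+08) = 84.61 dB.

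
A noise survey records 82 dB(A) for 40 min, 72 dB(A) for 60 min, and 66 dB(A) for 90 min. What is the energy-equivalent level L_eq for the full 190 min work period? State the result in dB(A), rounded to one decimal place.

The energy average is taken in the linear domain: L_eq = 10·log₁₀[(Σ tᵢ·10^(Lᵢ/10))/T], T = 190 min.
Σ tᵢ·10^(Lᵢ/10) = 40·10^(82/10) + 60·10^(72/10) + 90·10^(66/10) = 7.649e+09.
L_eq = 10·log₁₀(7.649e+09/190) = 76.05 dB(A).

76.0 dB(A)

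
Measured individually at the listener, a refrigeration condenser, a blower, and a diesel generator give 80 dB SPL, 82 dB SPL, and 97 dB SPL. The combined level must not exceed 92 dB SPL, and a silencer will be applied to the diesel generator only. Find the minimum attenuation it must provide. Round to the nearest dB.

The untreated sources together contribute 10^(80/10) + 10^(82/10) = 2.585e+08, i.e. 84.12 dB SPL.
The limit corresponds to 10^(92/10) = 1.585e+09; subtracting the fixed part leaves 1.326e+09 for the diesel generator, i.e. 91.23 dB SPL.
Required insertion loss = 97 − 91.23 = 5.77 dB.

6 dB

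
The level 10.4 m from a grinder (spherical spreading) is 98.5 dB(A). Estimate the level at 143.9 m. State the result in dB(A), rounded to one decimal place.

75.7 dB(A)

For a point source, L₂ = L₁ − 20·log₁₀(r₂/r₁).
L₂ = 98.5 − 20·log₁₀(143.9/10.4) = 98.5 − 22.821 = 75.68 dB(A).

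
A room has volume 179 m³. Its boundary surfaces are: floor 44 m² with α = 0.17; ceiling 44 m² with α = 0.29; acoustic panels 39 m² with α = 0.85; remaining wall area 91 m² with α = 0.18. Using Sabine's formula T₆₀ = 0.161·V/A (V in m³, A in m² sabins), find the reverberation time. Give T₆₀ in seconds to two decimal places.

0.41 s

Total absorption A = 44·0.17 + 44·0.29 + 39·0.85 + 91·0.18 = 69.77 m² sabins.
T₆₀ = 0.161 × 179 / 69.77 = 0.413 s.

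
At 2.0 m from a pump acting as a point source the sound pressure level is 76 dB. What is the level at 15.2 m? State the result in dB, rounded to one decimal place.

58.4 dB

For a point source, L₂ = L₁ − 20·log₁₀(r₂/r₁).
L₂ = 76 − 20·log₁₀(15.2/2.0) = 76 − 17.616 = 58.38 dB.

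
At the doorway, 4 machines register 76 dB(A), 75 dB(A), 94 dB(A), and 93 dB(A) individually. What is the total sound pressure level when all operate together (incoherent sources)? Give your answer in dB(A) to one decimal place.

For uncorrelated sources the intensities add, so convert each level to linear form, sum, and take 10·log₁₀ of the total.
Σ 10^(L/10) = 10^(76/10) + 10^(75/10) + 10^(94/10) + 10^(93/10) = 4.579e+09.
L_total = 10·log₁₀(4.579e+09) = 96.61 dB(A).

96.6 dB(A)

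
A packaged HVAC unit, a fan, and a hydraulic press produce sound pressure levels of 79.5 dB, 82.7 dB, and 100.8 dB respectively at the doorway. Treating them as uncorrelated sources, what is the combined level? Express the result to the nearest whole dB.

Incoherent sources combine by intensity addition: L_total = 10·log₁₀(Σ 10^(L_i/10)).
Σ 10^(L/10) = 10^(79.5/10) + 10^(82.7/10) + 10^(100.8/10) = 1.230e+10.
L_total = 10·log₁₀(1.230e+10) = 100.90 dB.

101 dB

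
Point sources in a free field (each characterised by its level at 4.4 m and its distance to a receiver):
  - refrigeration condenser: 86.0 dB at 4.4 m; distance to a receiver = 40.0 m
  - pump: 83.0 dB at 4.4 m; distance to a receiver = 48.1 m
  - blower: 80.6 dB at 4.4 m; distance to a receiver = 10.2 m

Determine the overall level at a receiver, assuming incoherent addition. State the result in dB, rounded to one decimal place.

Propagate each source to the receiver with L = L_ref − 20·log₁₀(r/r_ref), then add intensities.
refrigeration condenser: 86.0 − 20·log₁₀(40.0/4.4) = 86.0 − 19.17 = 66.83 dB.
pump: 83.0 − 20·log₁₀(48.1/4.4) = 83.0 − 20.77 = 62.23 dB.
blower: 80.6 − 20·log₁₀(10.2/4.4) = 80.6 − 7.30 = 73.30 dB.
Σ 10^(L/10) = 2.785e+07 → L_total = 10·log₁₀(2.785e+07) = 74.45 dB.

74.4 dB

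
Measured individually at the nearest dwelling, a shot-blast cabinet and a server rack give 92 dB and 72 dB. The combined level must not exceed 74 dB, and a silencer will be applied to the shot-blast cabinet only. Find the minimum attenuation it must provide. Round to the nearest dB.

Everything except the shot-blast cabinet sums to 10^(72/10) = 1.585e+07 in linear terms, 72.00 dB.
The limit corresponds to 10^(74/10) = 2.512e+07; subtracting the fixed part leaves 9.270e+06 for the shot-blast cabinet, i.e. 69.67 dB.
Required insertion loss = 92 − 69.67 = 22.33 dB.

22 dB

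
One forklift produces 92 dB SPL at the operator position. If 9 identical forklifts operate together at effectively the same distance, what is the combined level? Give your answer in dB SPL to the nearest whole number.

N identical incoherent sources raise the level by 10·log₁₀ N.
L_total = 92 + 10·log₁₀(9) = 92 + 9.542 = 101.54 dB SPL.

102 dB SPL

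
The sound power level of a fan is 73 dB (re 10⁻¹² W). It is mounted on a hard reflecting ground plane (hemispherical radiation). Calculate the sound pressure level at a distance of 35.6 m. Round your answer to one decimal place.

34.0 dB

Free-field hemispherical radiation: L_p = L_w − 10·log₁₀(2π·r²), r = 35.6 m.
2π·r² = 7963 m², 10·log₁₀ of that is 39.011 dB.
L_p = 73 − 39.011 = 33.99 dB.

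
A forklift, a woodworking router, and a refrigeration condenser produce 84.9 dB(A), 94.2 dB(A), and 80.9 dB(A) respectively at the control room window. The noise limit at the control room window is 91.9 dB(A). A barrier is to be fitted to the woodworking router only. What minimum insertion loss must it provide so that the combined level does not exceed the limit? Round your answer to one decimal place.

Everything except the woodworking router sums to 10^(84.9/10) + 10^(80.9/10) = 4.321e+08 in linear terms, 86.36 dB(A).
The limit corresponds to 10^(91.9/10) = 1.549e+09; subtracting the fixed part leaves 1.117e+09 for the woodworking router, i.e. 90.48 dB(A).
Required insertion loss = 94.2 − 90.48 = 3.72 dB.

3.7 dB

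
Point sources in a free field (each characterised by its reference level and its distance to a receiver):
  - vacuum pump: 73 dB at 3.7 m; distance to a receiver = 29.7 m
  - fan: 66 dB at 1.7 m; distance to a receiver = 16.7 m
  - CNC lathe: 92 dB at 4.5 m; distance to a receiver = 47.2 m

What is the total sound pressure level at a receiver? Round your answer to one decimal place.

71.7 dB

First find each source's level at the receiver (point-source: −20·log₁₀(r/r_ref)), then combine on an intensity basis.
vacuum pump: 73 − 20·log₁₀(29.7/3.7) = 73 − 18.09 = 54.91 dB.
fan: 66 − 20·log₁₀(16.7/1.7) = 66 − 19.85 = 46.15 dB.
CNC lathe: 92 − 20·log₁₀(47.2/4.5) = 92 − 20.41 = 71.59 dB.
Σ 10^(L/10) = 1.476e+07 → L_total = 10·log₁₀(1.476e+07) = 71.69 dB.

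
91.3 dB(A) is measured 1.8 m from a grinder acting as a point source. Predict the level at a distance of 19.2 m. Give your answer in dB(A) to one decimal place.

70.7 dB(A)

For a point source, L₂ = L₁ − 20·log₁₀(r₂/r₁).
L₂ = 91.3 − 20·log₁₀(19.2/1.8) = 91.3 − 20.561 = 70.74 dB(A).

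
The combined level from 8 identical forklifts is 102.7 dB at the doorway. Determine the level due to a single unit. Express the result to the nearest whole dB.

94 dB

For N identical incoherent sources L_total = L₁ + 10·log₁₀ N, so L₁ = 102.7 − 10·log₁₀(8) = 102.7 − 9.031.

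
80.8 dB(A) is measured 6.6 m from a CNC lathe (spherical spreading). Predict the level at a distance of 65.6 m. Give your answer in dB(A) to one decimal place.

Point-source attenuation: ΔL = 20·log₁₀(r₂/r₁) = 20·log₁₀(65.6/6.6) = 19.947 dB.
L₂ = 80.8 − 20·log₁₀(65.6/6.6) = 80.8 − 19.947 = 60.85 dB(A).

60.9 dB(A)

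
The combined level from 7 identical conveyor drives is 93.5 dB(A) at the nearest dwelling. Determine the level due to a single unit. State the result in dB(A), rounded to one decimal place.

85.0 dB(A)

7 equal contributions raise the level by 10·log₁₀ 7 = 8.451 dB, so each unit alone gives 93.5 − 8.451.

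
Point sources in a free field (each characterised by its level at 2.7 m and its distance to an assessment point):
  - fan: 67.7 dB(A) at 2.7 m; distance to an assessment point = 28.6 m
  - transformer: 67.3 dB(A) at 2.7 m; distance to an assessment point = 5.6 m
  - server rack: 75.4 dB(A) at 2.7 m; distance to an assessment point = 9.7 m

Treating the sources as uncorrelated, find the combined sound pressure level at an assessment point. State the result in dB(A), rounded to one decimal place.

66.0 dB(A)

Propagate each source to the receiver with L = L_ref − 20·log₁₀(r/r_ref), then add intensities.
fan: 67.7 − 20·log₁₀(28.6/2.7) = 67.7 − 20.50 = 47.20 dB(A).
transformer: 67.3 − 20·log₁₀(5.6/2.7) = 67.3 − 6.34 = 60.96 dB(A).
server rack: 75.4 − 20·log₁₀(9.7/2.7) = 75.4 − 11.11 = 64.29 dB(A).
Σ 10^(L/10) = 3.987e+06 → L_total = 10·log₁₀(3.987e+06) = 66.01 dB(A).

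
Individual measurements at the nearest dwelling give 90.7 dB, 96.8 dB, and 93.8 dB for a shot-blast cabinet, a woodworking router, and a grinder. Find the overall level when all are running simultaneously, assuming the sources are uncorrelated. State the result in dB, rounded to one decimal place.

99.2 dB

Incoherent sources combine by intensity addition: L_total = 10·log₁₀(Σ 10^(L_i/10)).
Σ 10^(L/10) = 10^(90.7/10) + 10^(96.8/10) + 10^(93.8/10) = 8.360e+09.
L_total = 10·log₁₀(8.360e+09) = 99.22 dB.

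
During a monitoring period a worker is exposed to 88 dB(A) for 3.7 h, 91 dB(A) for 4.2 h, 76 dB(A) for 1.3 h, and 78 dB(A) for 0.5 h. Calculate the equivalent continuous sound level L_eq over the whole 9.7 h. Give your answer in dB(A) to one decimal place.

89.0 dB(A)

L_eq = 10·log₁₀[(1/T)·Σ tᵢ·10^(Lᵢ/10)] with T = 9.7 h.
Σ tᵢ·10^(Lᵢ/10) = 3.7·10^(88/10) + 4.2·10^(91/10) + 1.3·10^(76/10) + 0.5·10^(78/10) = 7.705e+09.
L_eq = 10·log₁₀(7.705e+09/9.7) = 89.00 dB(A).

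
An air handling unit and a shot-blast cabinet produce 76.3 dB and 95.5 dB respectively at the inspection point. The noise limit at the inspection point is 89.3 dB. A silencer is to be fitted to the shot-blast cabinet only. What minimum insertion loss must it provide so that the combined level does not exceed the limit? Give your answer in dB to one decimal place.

Everything except the shot-blast cabinet sums to 10^(76.3/10) = 4.266e+07 in linear terms, 76.30 dB.
The limit corresponds to 10^(89.3/10) = 8.511e+08; subtracting the fixed part leaves 8.085e+08 for the shot-blast cabinet, i.e. 89.08 dB.
So the shot-blast cabinet must be reduced from 95.5 to 89.08 dB: IL = 6.42 dB.

6.4 dB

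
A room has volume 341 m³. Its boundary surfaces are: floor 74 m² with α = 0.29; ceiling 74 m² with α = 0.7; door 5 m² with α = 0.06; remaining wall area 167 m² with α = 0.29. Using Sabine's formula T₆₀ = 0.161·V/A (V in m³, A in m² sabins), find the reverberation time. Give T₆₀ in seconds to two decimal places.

Total absorption A = 74·0.29 + 74·0.7 + 5·0.06 + 167·0.29 = 121.99 m² sabins.
T₆₀ = 0.161·V/A = 0.161·341/121.99 = 0.450 s.

0.45 s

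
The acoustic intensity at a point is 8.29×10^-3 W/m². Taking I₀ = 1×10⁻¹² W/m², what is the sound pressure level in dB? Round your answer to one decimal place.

99.2 dB

L = 10·log₁₀(I/I₀) = 10·log₁₀(8.29×10^-3/10⁻¹²) = 10·log₁₀(8.29×10^9).
L = 10·(0.9186 + 9) = 99.19 dB.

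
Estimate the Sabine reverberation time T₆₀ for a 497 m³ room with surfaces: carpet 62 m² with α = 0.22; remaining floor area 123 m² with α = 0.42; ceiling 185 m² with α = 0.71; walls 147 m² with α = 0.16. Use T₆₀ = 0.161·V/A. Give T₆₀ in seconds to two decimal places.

A = Σ Sᵢαᵢ = 62·0.22 + 123·0.42 + 185·0.71 + 147·0.16 = 220.17 m².
T₆₀ = 0.161 × 497 / 220.17 = 0.363 s.

0.36 s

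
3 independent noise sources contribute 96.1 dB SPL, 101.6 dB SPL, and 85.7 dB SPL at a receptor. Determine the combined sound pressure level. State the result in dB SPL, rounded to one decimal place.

Incoherent sources combine by intensity addition: L_total = 10·log₁₀(Σ 10^(L_i/10)).
Σ 10^(L/10) = 10^(96.1/10) + 10^(101.6/10) + 10^(85.7/10) = 1.890e+10.
L_total = 10·log₁₀(1.890e+10) = 102.76 dB SPL.

102.8 dB SPL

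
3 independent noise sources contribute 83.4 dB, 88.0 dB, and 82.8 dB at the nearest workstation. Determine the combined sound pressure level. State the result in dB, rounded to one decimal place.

Incoherent sources combine by intensity addition: L_total = 10·log₁₀(Σ 10^(L_i/10)).
Σ 10^(L/10) = 10^(83.4/10) + 10^(88.0/10) + 10^(82.8/10) = 1.040e+09.
L_total = 10·log₁₀(1.040e+09) = 90.17 dB.

90.2 dB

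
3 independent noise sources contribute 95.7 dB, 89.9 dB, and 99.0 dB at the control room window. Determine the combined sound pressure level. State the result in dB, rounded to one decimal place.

101.0 dB

Incoherent sources combine by intensity addition: L_total = 10·log₁₀(Σ 10^(L_i/10)).
Σ 10^(L/10) = 10^(95.7/10) + 10^(89.9/10) + 10^(99.0/10) = 1.264e+10.
L_total = 10·log₁₀(1.264e+10) = 101.02 dB.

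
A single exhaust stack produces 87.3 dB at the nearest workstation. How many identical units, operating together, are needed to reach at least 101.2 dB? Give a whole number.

The shortfall is 101.2 − 87.3 = 13.9 dB, and N units add 10·log₁₀ N, so need 10·log₁₀ N ≥ 13.9.
N ≥ 10^(13.9/10) = 24.547, so N = 25.

25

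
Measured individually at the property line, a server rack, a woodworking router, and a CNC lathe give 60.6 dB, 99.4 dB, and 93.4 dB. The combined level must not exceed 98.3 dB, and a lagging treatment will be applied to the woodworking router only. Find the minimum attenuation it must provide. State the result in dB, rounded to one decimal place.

2.8 dB

Everything except the woodworking router sums to 10^(60.6/10) + 10^(93.4/10) = 2.189e+09 in linear terms, 93.40 dB.
The limit corresponds to 10^(98.3/10) = 6.761e+09; subtracting the fixed part leaves 4.572e+09 for the woodworking router, i.e. 96.60 dB.
So the woodworking router must be reduced from 99.4 to 96.60 dB: IL = 2.80 dB.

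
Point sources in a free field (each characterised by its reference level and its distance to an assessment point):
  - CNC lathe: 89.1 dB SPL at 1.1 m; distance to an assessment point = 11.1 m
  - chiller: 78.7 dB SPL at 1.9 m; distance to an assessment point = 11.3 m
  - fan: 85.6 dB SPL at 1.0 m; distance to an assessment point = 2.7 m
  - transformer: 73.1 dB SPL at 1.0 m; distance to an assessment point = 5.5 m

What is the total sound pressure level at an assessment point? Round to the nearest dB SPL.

Apply inverse-square spreading to bring every level to the receiver, then sum 10^(L/10).
CNC lathe: 89.1 − 20·log₁₀(11.1/1.1) = 89.1 − 20.08 = 69.02 dB SPL.
chiller: 78.7 − 20·log₁₀(11.3/1.9) = 78.7 − 15.49 = 63.21 dB SPL.
fan: 85.6 − 20·log₁₀(2.7/1.0) = 85.6 − 8.63 = 76.97 dB SPL.
transformer: 73.1 − 20·log₁₀(5.5/1.0) = 73.1 − 14.81 = 58.29 dB SPL.
Σ 10^(L/10) = 6.056e+07 → L_total = 10·log₁₀(6.056e+07) = 77.82 dB SPL.

78 dB SPL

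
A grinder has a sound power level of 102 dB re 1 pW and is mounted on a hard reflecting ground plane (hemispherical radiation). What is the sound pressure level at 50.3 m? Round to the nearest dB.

L_p = L_w − 10·log₁₀(2π·r²) with r = 50.3 m.
2π·r² = 1.59e+04 m², 10·log₁₀ of that is 42.013 dB.
L_p = 102 − 42.013 = 59.99 dB.

60 dB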